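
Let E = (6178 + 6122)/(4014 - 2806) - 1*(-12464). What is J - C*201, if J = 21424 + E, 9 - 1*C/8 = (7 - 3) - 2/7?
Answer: 53692965/2114 ≈ 25399.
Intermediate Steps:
C = 296/7 (C = 72 - 8*((7 - 3) - 2/7) = 72 - 8*(4 - 2*⅐) = 72 - 8*(4 - 2/7) = 72 - 8*26/7 = 72 - 208/7 = 296/7 ≈ 42.286)
E = 3767203/302 (E = 12300/1208 + 12464 = 12300*(1/1208) + 12464 = 3075/302 + 12464 = 3767203/302 ≈ 12474.)
J = 10237251/302 (J = 21424 + 3767203/302 = 10237251/302 ≈ 33898.)
J - C*201 = 10237251/302 - 296*201/7 = 10237251/302 - 1*59496/7 = 10237251/302 - 59496/7 = 53692965/2114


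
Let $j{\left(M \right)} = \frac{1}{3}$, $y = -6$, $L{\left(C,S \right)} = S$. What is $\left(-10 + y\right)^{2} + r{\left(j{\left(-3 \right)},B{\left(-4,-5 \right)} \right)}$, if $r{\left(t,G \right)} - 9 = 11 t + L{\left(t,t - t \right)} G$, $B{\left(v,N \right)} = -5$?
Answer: $\frac{806}{3} \approx 268.67$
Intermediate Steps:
$j{\left(M \right)} = \frac{1}{3}$
$r{\left(t,G \right)} = 9 + 11 t$ ($r{\left(t,G \right)} = 9 + \left(11 t + \left(t - t\right) G\right) = 9 + \left(11 t + 0 G\right) = 9 + \left(11 t + 0\right) = 9 + 11 t$)
$\left(-10 + y\right)^{2} + r{\left(j{\left(-3 \right)},B{\left(-4,-5 \right)} \right)} = \left(-10 - 6\right)^{2} + \left(9 + 11 \cdot \frac{1}{3}\right) = \left(-16\right)^{2} + \left(9 + \frac{11}{3}\right) = 256 + \frac{38}{3} = \frac{806}{3}$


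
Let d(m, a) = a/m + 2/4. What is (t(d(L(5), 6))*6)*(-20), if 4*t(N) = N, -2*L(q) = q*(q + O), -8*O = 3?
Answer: 21/37 ≈ 0.56757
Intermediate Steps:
O = -3/8 (O = -⅛*3 = -3/8 ≈ -0.37500)
L(q) = -q*(-3/8 + q)/2 (L(q) = -q*(q - 3/8)/2 = -q*(-3/8 + q)/2)
d(m, a) = ½ + a/m (d(m, a) = a/m + 2*(¼) = a/m + ½ = ½ + a/m)
t(N) = N/4
(t(d(L(5), 6))*6)*(-20) = ((((6 + ((1/16)*5*(3 - 8*5))/2)/(((1/16)*5*(3 - 8*5))))/4)*6)*(-20) = ((((6 + ((1/16)*5*(3 - 40))/2)/(((1/16)*5*(3 - 40))))/4)*6)*(-20) = ((((6 + ((1/16)*5*(-37))/2)/(((1/16)*5*(-37))))/4)*6)*(-20) = ((((6 + (½)*(-185/16))/(-185/16))/4)*6)*(-20) = (((-16*(6 - 185/32)/185)/4)*6)*(-20) = (((-16/185*7/32)/4)*6)*(-20) = (((¼)*(-7/370))*6)*(-20) = -7/1480*6*(-20) = -21/740*(-20) = 21/37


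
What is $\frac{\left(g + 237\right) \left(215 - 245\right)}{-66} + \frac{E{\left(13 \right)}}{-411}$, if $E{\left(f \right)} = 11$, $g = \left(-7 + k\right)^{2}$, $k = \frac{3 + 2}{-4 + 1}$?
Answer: $\frac{1923802}{13563} \approx 141.84$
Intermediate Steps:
$k = - \frac{5}{3}$ ($k = \frac{5}{-3} = 5 \left(- \frac{1}{3}\right) = - \frac{5}{3} \approx -1.6667$)
$g = \frac{676}{9}$ ($g = \left(-7 - \frac{5}{3}\right)^{2} = \left(- \frac{26}{3}\right)^{2} = \frac{676}{9} \approx 75.111$)
$\frac{\left(g + 237\right) \left(215 - 245\right)}{-66} + \frac{E{\left(13 \right)}}{-411} = \frac{\left(\frac{676}{9} + 237\right) \left(215 - 245\right)}{-66} + \frac{11}{-411} = \frac{2809}{9} \left(-30\right) \left(- \frac{1}{66}\right) + 11 \left(- \frac{1}{411}\right) = \left(- \frac{28090}{3}\right) \left(- \frac{1}{66}\right) - \frac{11}{411} = \frac{14045}{99} - \frac{11}{411} = \frac{1923802}{13563}$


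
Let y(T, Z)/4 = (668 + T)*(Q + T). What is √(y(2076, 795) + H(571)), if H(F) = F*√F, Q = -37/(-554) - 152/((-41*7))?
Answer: √(2939838326636400 + 73648407379*√571)/11357 ≈ 4775.6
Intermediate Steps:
Q = 94827/158998 (Q = -37*(-1/554) - 152/(-287) = 37/554 - 152*(-1/287) = 37/554 + 152/287 = 94827/158998 ≈ 0.59640)
y(T, Z) = 4*(668 + T)*(94827/158998 + T) (y(T, Z) = 4*((668 + T)*(94827/158998 + T)) = 4*(668 + T)*(94827/158998 + T))
H(F) = F^(3/2)
√(y(2076, 795) + H(571)) = √((126688872/79499 + 4*2076² + (212610982/79499)*2076) + 571^(3/2)) = √((126688872/79499 + 4*4309776 + 441380398632/79499) + 571*√571) = √((126688872/79499 + 17239104 + 441380398632/79499) + 571*√571) = √(258856945200/11357 + 571*√571)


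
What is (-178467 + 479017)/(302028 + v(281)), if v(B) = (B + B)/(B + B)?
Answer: 300550/302029 ≈ 0.99510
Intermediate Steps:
v(B) = 1 (v(B) = (2*B)/((2*B)) = (2*B)*(1/(2*B)) = 1)
(-178467 + 479017)/(302028 + v(281)) = (-178467 + 479017)/(302028 + 1) = 300550/302029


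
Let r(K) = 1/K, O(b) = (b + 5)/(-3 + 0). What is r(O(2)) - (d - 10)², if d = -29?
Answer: -10650/7 ≈ -1521.4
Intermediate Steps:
O(b) = -5/3 - b/3 (O(b) = (5 + b)/(-3) = (5 + b)*(-⅓) = -5/3 - b/3)
r(O(2)) - (d - 10)² = 1/(-5/3 - ⅓*2) - (-29 - 10)² = 1/(-5/3 - ⅔) - 1*(-39)² = 1/(-7/3) - 1*1521 = -3/7 - 1521 = -10650/7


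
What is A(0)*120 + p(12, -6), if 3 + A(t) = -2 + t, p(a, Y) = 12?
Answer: -588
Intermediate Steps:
A(t) = -5 + t (A(t) = -3 + (-2 + t) = -5 + t)
A(0)*120 + p(12, -6) = (-5 + 0)*120 + 12 = -5*120 + 12 = -600 + 12 = -588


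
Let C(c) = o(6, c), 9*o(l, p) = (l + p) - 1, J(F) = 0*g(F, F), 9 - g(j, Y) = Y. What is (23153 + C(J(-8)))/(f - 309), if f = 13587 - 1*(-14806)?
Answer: 104191/126378 ≈ 0.82444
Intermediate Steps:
g(j, Y) = 9 - Y
J(F) = 0 (J(F) = 0*(9 - F) = 0)
f = 28393 (f = 13587 + 14806 = 28393)
o(l, p) = -1/9 + l/9 + p/9 (o(l, p) = ((l + p) - 1)/9 = (-1 + l + p)/9 = -1/9 + l/9 + p/9)
C(c) = 5/9 + c/9 (C(c) = -1/9 + (1/9)*6 + c/9 = -1/9 + 2/3 + c/9 = 5/9 + c/9)
(23153 + C(J(-8)))/(f - 309) = (23153 + (5/9 + (1/9)*0))/(28393 - 309) = (23153 + (5/9 + 0))/28084 = (23153 + 5/9)*(1/28084) = (208382/9)*(1/28084) = 104191/126378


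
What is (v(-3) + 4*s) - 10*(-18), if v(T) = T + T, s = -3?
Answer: 162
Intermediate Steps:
v(T) = 2*T
(v(-3) + 4*s) - 10*(-18) = (2*(-3) + 4*(-3)) - 10*(-18) = (-6 - 12) + 180 = -18 + 180 = 162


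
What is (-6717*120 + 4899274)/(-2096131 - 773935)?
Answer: -2046617/1435033 ≈ -1.4262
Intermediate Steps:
(-6717*120 + 4899274)/(-2096131 - 773935) = (-806040 + 4899274)/(-2870066) = 4093234*(-1/2870066) = -2046617/1435033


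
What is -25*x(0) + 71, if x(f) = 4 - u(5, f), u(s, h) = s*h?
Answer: -29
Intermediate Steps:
u(s, h) = h*s
x(f) = 4 - 5*f (x(f) = 4 - f*5 = 4 - 5*f)
-25*x(0) + 71 = -25*(4 - 5*0) + 71 = -25*(4 + 0) + 71 = -25*4 + 71 = -100 + 71 = -29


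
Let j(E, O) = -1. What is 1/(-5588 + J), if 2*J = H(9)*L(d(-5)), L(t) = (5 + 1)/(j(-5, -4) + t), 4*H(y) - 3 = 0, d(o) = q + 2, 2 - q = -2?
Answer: -20/111751 ≈ -0.00017897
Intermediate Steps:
q = 4 (q = 2 - 1*(-2) = 2 + 2 = 4)
d(o) = 6 (d(o) = 4 + 2 = 6)
H(y) = ¾ (H(y) = ¾ + (¼)*0 = ¾ + 0 = ¾)
L(t) = 6/(-1 + t) (L(t) = (5 + 1)/(-1 + t) = 6/(-1 + t))
J = 9/20 (J = (3*(6/(-1 + 6))/4)/2 = (3*(6/5)/4)/2 = (3*(6*(⅕))/4)/2 = ((¾)*(6/5))/2 = (½)*(9/10) = 9/20 ≈ 0.45000)
1/(-5588 + J) = 1/(-5588 + 9/20) = 1/(-111751/20) = -20/111751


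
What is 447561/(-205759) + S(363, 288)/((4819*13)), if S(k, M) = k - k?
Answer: -447561/205759 ≈ -2.1752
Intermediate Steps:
S(k, M) = 0
447561/(-205759) + S(363, 288)/((4819*13)) = 447561/(-205759) + 0/((4819*13)) = 447561*(-1/205759) + 0/62647 = -447561/205759 + 0*(1/62647) = -447561/205759 + 0 = -447561/205759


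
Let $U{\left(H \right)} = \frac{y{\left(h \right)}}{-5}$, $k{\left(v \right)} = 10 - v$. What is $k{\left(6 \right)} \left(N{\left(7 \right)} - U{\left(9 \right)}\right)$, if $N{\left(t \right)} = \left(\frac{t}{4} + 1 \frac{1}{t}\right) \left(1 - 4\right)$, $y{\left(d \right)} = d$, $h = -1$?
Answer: $- \frac{823}{35} \approx -23.514$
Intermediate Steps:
$N{\left(t \right)} = - \frac{3}{t} - \frac{3 t}{4}$ ($N{\left(t \right)} = \left(t \frac{1}{4} + \frac{1}{t}\right) \left(-3\right) = \left(\frac{t}{4} + \frac{1}{t}\right) \left(-3\right) = \left(\frac{1}{t} + \frac{t}{4}\right) \left(-3\right) = - \frac{3}{t} - \frac{3 t}{4}$)
$U{\left(H \right)} = \frac{1}{5}$ ($U{\left(H \right)} = - \frac{1}{-5} = \left(-1\right) \left(- \frac{1}{5}\right) = \frac{1}{5}$)
$k{\left(6 \right)} \left(N{\left(7 \right)} - U{\left(9 \right)}\right) = \left(10 - 6\right) \left(\left(- \frac{3}{7} - \frac{21}{4}\right) - \frac{1}{5}\right) = \left(10 - 6\right) \left(\left(\left(-3\right) \frac{1}{7} - \frac{21}{4}\right) - \frac{1}{5}\right) = 4 \left(\left(- \frac{3}{7} - \frac{21}{4}\right) - \frac{1}{5}\right) = 4 \left(- \frac{159}{28} - \frac{1}{5}\right) = 4 \left(- \frac{823}{140}\right) = - \frac{823}{35}$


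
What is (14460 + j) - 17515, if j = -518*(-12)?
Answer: 3161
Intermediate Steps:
j = 6216
(14460 + j) - 17515 = (14460 + 6216) - 17515 = 20676 - 17515 = 3161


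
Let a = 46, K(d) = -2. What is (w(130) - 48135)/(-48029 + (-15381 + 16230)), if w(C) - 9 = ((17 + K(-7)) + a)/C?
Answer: 6256319/6133400 ≈ 1.0200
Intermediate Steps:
w(C) = 9 + 61/C (w(C) = 9 + ((17 - 2) + 46)/C = 9 + (15 + 46)/C = 9 + 61/C)
(w(130) - 48135)/(-48029 + (-15381 + 16230)) = ((9 + 61/130) - 48135)/(-48029 + (-15381 + 16230)) = ((9 + 61*(1/130)) - 48135)/(-48029 + 849) = ((9 + 61/130) - 48135)/(-47180) = (1231/130 - 48135)*(-1/47180) = -6256319/130*(-1/47180) = 6256319/6133400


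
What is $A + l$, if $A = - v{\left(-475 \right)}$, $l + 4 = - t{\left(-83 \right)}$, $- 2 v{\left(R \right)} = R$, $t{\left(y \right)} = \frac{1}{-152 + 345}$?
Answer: $- \frac{93221}{386} \approx -241.51$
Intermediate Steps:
$t{\left(y \right)} = \frac{1}{193}$
$v{\left(R \right)} = - \frac{R}{2}$
$l = - \frac{773}{193}$ ($l = -4 - \frac{1}{193} = - \frac{773}{193} \approx -4.0052$)
$A = - \frac{475}{2}$ ($A = - \frac{\left(-1\right) \left(-475\right)}{2} = \left(-1\right) \frac{475}{2} = - \frac{475}{2} \approx -237.5$)
$A + l = - \frac{475}{2} - \frac{773}{193} = - \frac{93221}{386}$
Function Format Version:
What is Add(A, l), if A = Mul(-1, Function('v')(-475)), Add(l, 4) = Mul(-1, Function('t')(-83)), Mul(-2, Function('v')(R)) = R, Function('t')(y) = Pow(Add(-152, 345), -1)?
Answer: Rational(-93221, 386) ≈ -241.51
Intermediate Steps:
Function('t')(y) = Rational(1, 193) (Function('t')(y) = Pow(193, -1) = Rational(1, 193))
Function('v')(R) = Mul(Rational(-1, 2), R)
l = Rational(-773, 193) (l = Add(-4, Mul(-1, Rational(1, 193))) = Add(-4, Rational(-1, 193)) = Rational(-773, 193) ≈ -4.0052)
A = Rational(-475, 2) (A = Mul(-1, Mul(Rational(-1, 2), -475)) = Mul(-1, Rational(475, 2)) = Rational(-475, 2) ≈ -237.50)
Add(A, l) = Add(Rational(-475, 2), Rational(-773, 193)) = Rational(-93221, 386)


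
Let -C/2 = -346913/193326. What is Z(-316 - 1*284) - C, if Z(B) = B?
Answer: -8334959/13809 ≈ -603.59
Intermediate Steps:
C = 49559/13809 (C = -(-693826)/193326 = -2*(-49559/27618) = 49559/13809 ≈ 3.5889)
Z(-316 - 1*284) - C = (-316 - 1*284) - 1*49559/13809 = (-316 - 284) - 49559/13809 = -600 - 49559/13809 = -8334959/13809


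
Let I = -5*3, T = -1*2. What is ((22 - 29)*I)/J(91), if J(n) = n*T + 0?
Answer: -15/26 ≈ -0.57692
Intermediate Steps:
T = -2
I = -15
J(n) = -2*n (J(n) = n*(-2) + 0 = -2*n + 0 = -2*n)
((22 - 29)*I)/J(91) = ((22 - 29)*(-15))/((-2*91)) = -7*(-15)/(-182) = 105*(-1/182) = -15/26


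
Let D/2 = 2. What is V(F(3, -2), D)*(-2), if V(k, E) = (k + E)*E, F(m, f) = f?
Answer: -16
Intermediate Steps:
D = 4 (D = 2*2 = 4)
V(k, E) = E*(E + k) (V(k, E) = (E + k)*E = E*(E + k))
V(F(3, -2), D)*(-2) = (4*(4 - 2))*(-2) = (4*2)*(-2) = 8*(-2) = -16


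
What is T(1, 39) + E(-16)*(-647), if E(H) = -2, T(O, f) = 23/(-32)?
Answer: 41385/32 ≈ 1293.3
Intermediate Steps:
T(O, f) = -23/32 (T(O, f) = 23*(-1/32) = -23/32)
T(1, 39) + E(-16)*(-647) = -23/32 - 2*(-647) = -23/32 + 1294 = 41385/32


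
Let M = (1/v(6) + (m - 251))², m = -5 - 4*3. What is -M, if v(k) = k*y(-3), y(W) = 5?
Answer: -64625521/900 ≈ -71806.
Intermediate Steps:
m = -17 (m = -5 - 12 = -17)
v(k) = 5*k (v(k) = k*5 = 5*k)
M = 64625521/900 (M = (1/(5*6) + (-17 - 251))² = (1/30 - 268)² = (-8039/30)² = 64625521/900 ≈ 71806.)
-M = -1*64625521/900 = -64625521/900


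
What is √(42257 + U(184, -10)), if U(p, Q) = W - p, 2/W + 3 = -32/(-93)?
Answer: √2566785715/247 ≈ 205.12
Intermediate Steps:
W = -186/247 (W = 2/(-3 - 32/(-93)) = 2/(-3 - 32*(-1/93)) = 2/(-3 + 32/93) = 2/(-247/93) = 2*(-93/247) = -186/247 ≈ -0.75304)
U(p, Q) = -186/247 - p
√(42257 + U(184, -10)) = √(42257 + (-186/247 - 1*184)) = √(42257 + (-186/247 - 184)) = √(42257 - 45634/247) = √(10391845/247) = √2566785715/247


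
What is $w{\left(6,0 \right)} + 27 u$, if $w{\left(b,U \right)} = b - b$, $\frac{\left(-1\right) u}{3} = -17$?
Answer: $1377$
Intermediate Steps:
$u = 51$ ($u = \left(-3\right) \left(-17\right) = 51$)
$w{\left(b,U \right)} = 0$
$w{\left(6,0 \right)} + 27 u = 0 + 27 \cdot 51 = 0 + 1377 = 1377$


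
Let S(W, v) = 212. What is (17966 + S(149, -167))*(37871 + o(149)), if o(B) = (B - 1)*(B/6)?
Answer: 2265687742/3 ≈ 7.5523e+8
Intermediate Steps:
o(B) = B*(-1 + B)/6 (o(B) = (-1 + B)*(B*(⅙)) = (-1 + B)*(B/6) = B*(-1 + B)/6)
(17966 + S(149, -167))*(37871 + o(149)) = (17966 + 212)*(37871 + (⅙)*149*(-1 + 149)) = 18178*(37871 + (⅙)*149*148) = 18178*(37871 + 11026/3) = 18178*(124639/3) = 2265687742/3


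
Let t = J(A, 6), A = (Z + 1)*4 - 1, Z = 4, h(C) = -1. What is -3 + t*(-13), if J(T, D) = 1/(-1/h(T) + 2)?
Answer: -22/3 ≈ -7.3333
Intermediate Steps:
A = 19 (A = (4 + 1)*4 - 1 = 5*4 - 1 = 20 - 1 = 19)
J(T, D) = 1/3 (J(T, D) = 1/(-1/(-1) + 2) = 1/(-1*(-1) + 2) = 1/(1 + 2) = 1/3)
t = 1/3 ≈ 0.33333
-3 + t*(-13) = -3 + (1/3)*(-13) = -3 - 13/3 = -22/3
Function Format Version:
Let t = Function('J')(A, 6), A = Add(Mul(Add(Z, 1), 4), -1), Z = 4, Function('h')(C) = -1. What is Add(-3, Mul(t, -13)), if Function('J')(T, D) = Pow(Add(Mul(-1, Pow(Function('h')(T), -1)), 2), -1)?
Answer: Rational(-22, 3) ≈ -7.3333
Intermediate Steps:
A = 19 (A = Add(Mul(Add(4, 1), 4), -1) = Add(Mul(5, 4), -1) = Add(20, -1) = 19)
Function('J')(T, D) = Rational(1, 3) (Function('J')(T, D) = Pow(Add(Mul(-1, Pow(-1, -1)), 2), -1) = Pow(Add(Mul(-1, -1), 2), -1) = Pow(Add(1, 2), -1) = Pow(3, -1) = Rational(1, 3))
t = Rational(1, 3) ≈ 0.33333
Add(-3, Mul(t, -13)) = Add(-3, Mul(Rational(1, 3), -13)) = Add(-3, Rational(-13, 3)) = Rational(-22, 3)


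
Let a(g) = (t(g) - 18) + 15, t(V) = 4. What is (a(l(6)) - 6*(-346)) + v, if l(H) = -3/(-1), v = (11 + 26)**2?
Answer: 3446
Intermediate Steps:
v = 1369 (v = 37**2 = 1369)
l(H) = 3 (l(H) = -3*(-1) = 3)
a(g) = 1 (a(g) = (4 - 18) + 15 = -14 + 15 = 1)
(a(l(6)) - 6*(-346)) + v = (1 - 6*(-346)) + 1369 = (1 + 2076) + 1369 = 2077 + 1369 = 3446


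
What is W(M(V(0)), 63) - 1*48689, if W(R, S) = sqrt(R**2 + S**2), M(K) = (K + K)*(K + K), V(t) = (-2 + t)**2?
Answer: -48689 + sqrt(8065) ≈ -48599.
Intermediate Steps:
M(K) = 4*K**2 (M(K) = (2*K)*(2*K) = 4*K**2)
W(M(V(0)), 63) - 1*48689 = sqrt((4*((-2 + 0)**2)**2)**2 + 63**2) - 1*48689 = sqrt((4*((-2)**2)**2)**2 + 3969) - 48689 = sqrt((4*4**2)**2 + 3969) - 48689 = sqrt((4*16)**2 + 3969) - 48689 = sqrt(64**2 + 3969) - 48689 = sqrt(4096 + 3969) - 48689 = sqrt(8065) - 48689 = -48689 + sqrt(8065)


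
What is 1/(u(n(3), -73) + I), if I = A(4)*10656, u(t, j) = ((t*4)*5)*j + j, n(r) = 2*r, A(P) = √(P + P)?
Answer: 8833/830380799 + 21312*√2/830380799 ≈ 4.6934e-5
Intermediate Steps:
A(P) = √2*√P (A(P) = √(2*P) = √2*√P)
u(t, j) = j + 20*j*t (u(t, j) = ((4*t)*5)*j + j = (20*t)*j + j = 20*j*t + j = j + 20*j*t)
I = 21312*√2 (I = (√2*√4)*10656 = (√2*2)*10656 = (2*√2)*10656 = 21312*√2 ≈ 30140.)
1/(u(n(3), -73) + I) = 1/(-73*(1 + 20*(2*3)) + 21312*√2) = 1/(-73*(1 + 20*6) + 21312*√2) = 1/(-73*(1 + 120) + 21312*√2) = 1/(-73*121 + 21312*√2) = 1/(-8833 + 21312*√2)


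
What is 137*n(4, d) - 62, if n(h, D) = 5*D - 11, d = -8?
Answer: -7049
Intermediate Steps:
n(h, D) = -11 + 5*D
137*n(4, d) - 62 = 137*(-11 + 5*(-8)) - 62 = 137*(-11 - 40) - 62 = 137*(-51) - 62 = -6987 - 62 = -7049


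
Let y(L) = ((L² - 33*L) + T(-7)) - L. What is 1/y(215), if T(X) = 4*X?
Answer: 1/38887 ≈ 2.5716e-5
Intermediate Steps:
y(L) = -28 + L² - 34*L (y(L) = ((L² - 33*L) + 4*(-7)) - L = ((L² - 33*L) - 28) - L = (-28 + L² - 33*L) - L = -28 + L² - 34*L)
1/y(215) = 1/(-28 + 215² - 34*215) = 1/(-28 + 46225 - 7310) = 1/38887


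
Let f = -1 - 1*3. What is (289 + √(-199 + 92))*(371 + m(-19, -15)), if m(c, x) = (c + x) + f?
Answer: 96237 + 333*I*√107 ≈ 96237.0 + 3444.6*I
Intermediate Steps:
f = -4 (f = -1 - 3 = -4)
m(c, x) = -4 + c + x (m(c, x) = (c + x) - 4 = -4 + c + x)
(289 + √(-199 + 92))*(371 + m(-19, -15)) = (289 + √(-199 + 92))*(371 + (-4 - 19 - 15)) = (289 + √(-107))*(371 - 38) = (289 + I*√107)*333 = 96237 + 333*I*√107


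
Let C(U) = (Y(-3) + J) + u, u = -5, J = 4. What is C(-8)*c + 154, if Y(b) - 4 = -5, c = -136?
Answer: 426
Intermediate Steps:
Y(b) = -1 (Y(b) = 4 - 5 = -1)
C(U) = -2 (C(U) = (-1 + 4) - 5 = 3 - 5 = -2)
C(-8)*c + 154 = -2*(-136) + 154 = 272 + 154 = 426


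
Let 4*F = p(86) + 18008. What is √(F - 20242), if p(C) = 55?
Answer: I*√62905/2 ≈ 125.4*I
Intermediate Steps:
F = 18063/4 (F = (55 + 18008)/4 = (¼)*18063 = 18063/4 ≈ 4515.8)
√(F - 20242) = √(18063/4 - 20242) = √(-62905/4) = I*√62905/2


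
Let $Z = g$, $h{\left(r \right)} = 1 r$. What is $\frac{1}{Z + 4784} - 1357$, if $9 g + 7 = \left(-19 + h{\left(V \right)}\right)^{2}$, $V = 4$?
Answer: $- \frac{58722809}{43274} \approx -1357.0$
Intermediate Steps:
$h{\left(r \right)} = r$
$g = \frac{218}{9}$ ($g = - \frac{7}{9} + \frac{\left(-19 + 4\right)^{2}}{9} = - \frac{7}{9} + \frac{\left(-15\right)^{2}}{9} = - \frac{7}{9} + \frac{1}{9} \cdot 225 = - \frac{7}{9} + 25 = \frac{218}{9} \approx 24.222$)
$Z = \frac{218}{9} \approx 24.222$
$\frac{1}{Z + 4784} - 1357 = \frac{1}{\frac{218}{9} + 4784} - 1357 = \frac{1}{\frac{43274}{9}} - 1357 = \frac{9}{43274} - 1357 = - \frac{58722809}{43274}$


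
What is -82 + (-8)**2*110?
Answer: 6958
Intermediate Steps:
-82 + (-8)**2*110 = -82 + 64*110 = -82 + 7040 = 6958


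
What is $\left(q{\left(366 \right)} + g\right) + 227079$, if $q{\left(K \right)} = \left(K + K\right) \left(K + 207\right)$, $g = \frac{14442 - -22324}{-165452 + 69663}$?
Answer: $\frac{61928988569}{95789} \approx 6.4652 \cdot 10^{5}$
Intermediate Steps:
$g = - \frac{36766}{95789}$ ($g = \frac{14442 + \left(-25765 + 48089\right)}{-95789} = \left(14442 + 22324\right) \left(- \frac{1}{95789}\right) = 36766 \left(- \frac{1}{95789}\right) = - \frac{36766}{95789} \approx -0.38382$)
$q{\left(K \right)} = 2 K \left(207 + K\right)$
$\left(q{\left(366 \right)} + g\right) + 227079 = \left(2 \cdot 366 \left(207 + 366\right) - \frac{36766}{95789}\right) + 227079 = \left(2 \cdot 366 \cdot 573 - \frac{36766}{95789}\right) + 227079 = \left(419436 - \frac{36766}{95789}\right) + 227079 = \frac{40177318238}{95789} + 227079 = \frac{61928988569}{95789}$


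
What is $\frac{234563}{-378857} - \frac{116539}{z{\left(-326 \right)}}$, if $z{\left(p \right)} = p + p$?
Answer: $\frac{43998680847}{247014764} \approx 178.12$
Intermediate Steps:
$z{\left(p \right)} = 2 p$
$\frac{234563}{-378857} - \frac{116539}{z{\left(-326 \right)}} = \frac{234563}{-378857} - \frac{116539}{2 \left(-326\right)} = 234563 \left(- \frac{1}{378857}\right) - \frac{116539}{-652} = - \frac{234563}{378857} - - \frac{116539}{652} = - \frac{234563}{378857} + \frac{116539}{652} = \frac{43998680847}{247014764}$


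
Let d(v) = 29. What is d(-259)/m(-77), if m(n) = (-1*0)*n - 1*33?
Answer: -29/33 ≈ -0.87879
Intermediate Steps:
m(n) = -33 (m(n) = 0*n - 33 = 0 - 33 = -33)
d(-259)/m(-77) = 29/(-33) = 29*(-1/33) = -29/33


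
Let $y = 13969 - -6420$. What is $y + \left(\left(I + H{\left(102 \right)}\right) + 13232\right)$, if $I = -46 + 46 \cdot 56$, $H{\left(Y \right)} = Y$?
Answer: $36253$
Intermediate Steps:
$y = 20389$ ($y = 13969 + 6420 = 20389$)
$I = 2530$ ($I = -46 + 2576 = 2530$)
$y + \left(\left(I + H{\left(102 \right)}\right) + 13232\right) = 20389 + \left(\left(2530 + 102\right) + 13232\right) = 20389 + \left(2632 + 13232\right) = 20389 + 15864 = 36253$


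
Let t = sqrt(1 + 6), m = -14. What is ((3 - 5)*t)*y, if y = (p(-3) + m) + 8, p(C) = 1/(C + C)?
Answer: 37*sqrt(7)/3 ≈ 32.631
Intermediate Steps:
t = sqrt(7) ≈ 2.6458
p(C) = 1/(2*C)
y = -37/6 (y = ((1/2)/(-3) - 14) + 8 = ((1/2)*(-1/3) - 14) + 8 = (-1/6 - 14) + 8 = -85/6 + 8 = -37/6 ≈ -6.1667)
((3 - 5)*t)*y = ((3 - 5)*sqrt(7))*(-37/6) = -2*sqrt(7)*(-37/6) = 37*sqrt(7)/3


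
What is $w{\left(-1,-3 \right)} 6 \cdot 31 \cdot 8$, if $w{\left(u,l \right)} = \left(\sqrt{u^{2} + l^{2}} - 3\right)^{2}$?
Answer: $28272 - 8928 \sqrt{10} \approx 39.185$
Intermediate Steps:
$w{\left(u,l \right)} = \left(-3 + \sqrt{l^{2} + u^{2}}\right)^{2}$ ($w{\left(u,l \right)} = \left(\sqrt{l^{2} + u^{2}} - 3\right)^{2} = \left(-3 + \sqrt{l^{2} + u^{2}}\right)^{2}$)
$w{\left(-1,-3 \right)} 6 \cdot 31 \cdot 8 = \left(-3 + \sqrt{\left(-3\right)^{2} + \left(-1\right)^{2}}\right)^{2} \cdot 6 \cdot 31 \cdot 8 = \left(-3 + \sqrt{9 + 1}\right)^{2} \cdot 6 \cdot 31 \cdot 8 = \left(-3 + \sqrt{10}\right)^{2} \cdot 6 \cdot 31 \cdot 8 = 6 \left(-3 + \sqrt{10}\right)^{2} \cdot 31 \cdot 8 = 186 \left(-3 + \sqrt{10}\right)^{2} \cdot 8 = 1488 \left(-3 + \sqrt{10}\right)^{2}$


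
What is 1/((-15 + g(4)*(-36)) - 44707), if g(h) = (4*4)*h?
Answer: -1/47026 ≈ -2.1265e-5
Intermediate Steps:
g(h) = 16*h
1/((-15 + g(4)*(-36)) - 44707) = 1/((-15 + (16*4)*(-36)) - 44707) = 1/((-15 + 64*(-36)) - 44707) = 1/((-15 - 2304) - 44707) = 1/(-2319 - 44707) = 1/(-47026) = -1/47026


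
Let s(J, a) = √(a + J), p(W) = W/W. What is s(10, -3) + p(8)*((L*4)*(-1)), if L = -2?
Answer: 8 + √7 ≈ 10.646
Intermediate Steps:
p(W) = 1
s(J, a) = √(J + a)
s(10, -3) + p(8)*((L*4)*(-1)) = √(10 - 3) + 1*(-2*4*(-1)) = √7 + 1*(-8*(-1)) = √7 + 1*8 = √7 + 8 = 8 + √7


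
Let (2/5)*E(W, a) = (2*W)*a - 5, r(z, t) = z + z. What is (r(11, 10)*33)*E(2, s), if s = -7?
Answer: -59895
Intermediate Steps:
r(z, t) = 2*z
E(W, a) = -25/2 + 5*W*a (E(W, a) = 5*((2*W)*a - 5)/2 = 5*(2*W*a - 5)/2 = 5*(-5 + 2*W*a)/2 = -25/2 + 5*W*a)
(r(11, 10)*33)*E(2, s) = ((2*11)*33)*(-25/2 + 5*2*(-7)) = (22*33)*(-25/2 - 70) = 726*(-165/2) = -59895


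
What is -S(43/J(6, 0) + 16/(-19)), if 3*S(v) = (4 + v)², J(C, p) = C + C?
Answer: -2362369/155952 ≈ -15.148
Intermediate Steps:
J(C, p) = 2*C
S(v) = (4 + v)²/3
-S(43/J(6, 0) + 16/(-19)) = -(4 + (43/((2*6)) + 16/(-19)))²/3 = -(4 + (43/12 + 16*(-1/19)))²/3 = -(4 + (43*(1/12) - 16/19))²/3 = -(4 + (43/12 - 16/19))²/3 = -(4 + 625/228)²/3 = -(1537/228)²/3 = -2362369/(3*51984) = -1*2362369/155952 = -2362369/155952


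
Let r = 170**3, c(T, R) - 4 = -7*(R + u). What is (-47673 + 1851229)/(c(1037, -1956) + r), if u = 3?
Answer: 1803556/4926675 ≈ 0.36608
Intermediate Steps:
c(T, R) = -17 - 7*R (c(T, R) = 4 - 7*(R + 3) = 4 - 7*(3 + R) = 4 + (-21 - 7*R) = -17 - 7*R)
r = 4913000
(-47673 + 1851229)/(c(1037, -1956) + r) = (-47673 + 1851229)/((-17 - 7*(-1956)) + 4913000) = 1803556/((-17 + 13692) + 4913000) = 1803556/(13675 + 4913000) = 1803556/4926675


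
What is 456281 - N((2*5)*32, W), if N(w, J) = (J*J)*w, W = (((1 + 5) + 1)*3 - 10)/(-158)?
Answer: 2847640041/6241 ≈ 4.5628e+5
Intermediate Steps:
W = -11/158 (W = ((6 + 1)*3 - 10)*(-1/158) = (7*3 - 10)*(-1/158) = (21 - 10)*(-1/158) = 11*(-1/158) = -11/158 ≈ -0.069620)
N(w, J) = w*J² (N(w, J) = J²*w = w*J²)
456281 - N((2*5)*32, W) = 456281 - (2*5)*32*(-11/158)² = 456281 - 10*32*121/24964 = 456281 - 320*121/24964 = 456281 - 1*9680/6241 = 456281 - 9680/6241 = 2847640041/6241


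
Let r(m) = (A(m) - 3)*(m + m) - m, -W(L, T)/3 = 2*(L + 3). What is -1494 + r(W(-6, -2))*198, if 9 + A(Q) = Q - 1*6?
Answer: -5058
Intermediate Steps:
A(Q) = -15 + Q (A(Q) = -9 + (Q - 1*6) = -9 + (Q - 6) = -9 + (-6 + Q) = -15 + Q)
W(L, T) = -18 - 6*L (W(L, T) = -6*(L + 3) = -6*(3 + L) = -3*(6 + 2*L) = -18 - 6*L)
r(m) = -m + 2*m*(-18 + m) (r(m) = ((-15 + m) - 3)*(m + m) - m = (-18 + m)*(2*m) - m = 2*m*(-18 + m) - m = -m + 2*m*(-18 + m))
-1494 + r(W(-6, -2))*198 = -1494 + ((-18 - 6*(-6))*(-37 + 2*(-18 - 6*(-6))))*198 = -1494 + ((-18 + 36)*(-37 + 2*(-18 + 36)))*198 = -1494 + (18*(-37 + 2*18))*198 = -1494 + (18*(-37 + 36))*198 = -1494 + (18*(-1))*198 = -1494 - 18*198 = -1494 - 3564 = -5058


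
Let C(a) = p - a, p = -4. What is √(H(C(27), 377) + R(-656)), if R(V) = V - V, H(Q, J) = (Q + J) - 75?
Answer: √271 ≈ 16.462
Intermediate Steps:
C(a) = -4 - a
H(Q, J) = -75 + J + Q (H(Q, J) = (J + Q) - 75 = -75 + J + Q)
R(V) = 0
√(H(C(27), 377) + R(-656)) = √((-75 + 377 + (-4 - 1*27)) + 0) = √((-75 + 377 + (-4 - 27)) + 0) = √((-75 + 377 - 31) + 0) = √(271 + 0) = √271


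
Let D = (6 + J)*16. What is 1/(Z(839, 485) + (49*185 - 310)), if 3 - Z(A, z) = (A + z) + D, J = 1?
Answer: 1/7322 ≈ 0.00013657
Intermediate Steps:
D = 112 (D = (6 + 1)*16 = 7*16 = 112)
Z(A, z) = -109 - A - z (Z(A, z) = 3 - ((A + z) + 112) = 3 - (112 + A + z) = 3 + (-112 - A - z) = -109 - A - z)
1/(Z(839, 485) + (49*185 - 310)) = 1/((-109 - 1*839 - 1*485) + (49*185 - 310)) = 1/((-109 - 839 - 485) + (9065 - 310)) = 1/(-1433 + 8755) = 1/7322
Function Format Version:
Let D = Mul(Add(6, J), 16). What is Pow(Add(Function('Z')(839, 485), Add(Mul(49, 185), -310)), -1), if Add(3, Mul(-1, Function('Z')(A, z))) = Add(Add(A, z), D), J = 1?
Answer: Rational(1, 7322) ≈ 0.00013657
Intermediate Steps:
D = 112 (D = Mul(Add(6, 1), 16) = Mul(7, 16) = 112)
Function('Z')(A, z) = Add(-109, Mul(-1, A), Mul(-1, z)) (Function('Z')(A, z) = Add(3, Mul(-1, Add(Add(A, z), 112))) = Add(3, Mul(-1, Add(112, A, z))) = Add(3, Add(-112, Mul(-1, A), Mul(-1, z))) = Add(-109, Mul(-1, A), Mul(-1, z)))
Pow(Add(Function('Z')(839, 485), Add(Mul(49, 185), -310)), -1) = Pow(Add(Add(-109, Mul(-1, 839), Mul(-1, 485)), Add(Mul(49, 185), -310)), -1) = Pow(Add(Add(-109, -839, -485), Add(9065, -310)), -1) = Pow(Add(-1433, 8755), -1) = Pow(7322, -1) = Rational(1, 7322)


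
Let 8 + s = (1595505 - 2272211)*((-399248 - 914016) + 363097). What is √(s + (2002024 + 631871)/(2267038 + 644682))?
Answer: √54512887800935808127590/291172 ≈ 8.0186e+5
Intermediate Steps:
s = 642983709894 (s = -8 + (1595505 - 2272211)*((-399248 - 914016) + 363097) = -8 - 676706*(-1313264 + 363097) = -8 - 676706*(-950167) = -8 + 642983709902 = 642983709894)
√(s + (2002024 + 631871)/(2267038 + 644682)) = √(642983709894 + (2002024 + 631871)/(2267038 + 644682)) = √(642983709894 + 2633895/2911720) = √(642983709894 + 2633895*(1/2911720)) = √(642983709894 + 526779/582344) = √(374437705555038315/582344) = √54512887800935808127590/291172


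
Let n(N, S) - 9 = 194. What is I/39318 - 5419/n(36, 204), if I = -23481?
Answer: -72610295/2660518 ≈ -27.292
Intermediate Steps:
n(N, S) = 203 (n(N, S) = 9 + 194 = 203)
I/39318 - 5419/n(36, 204) = -23481/39318 - 5419/203 = -23481*1/39318 - 5419*1/203 = -7827/13106 - 5419/203 = -72610295/2660518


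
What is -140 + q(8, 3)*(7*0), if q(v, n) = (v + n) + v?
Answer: -140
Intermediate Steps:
q(v, n) = n + 2*v (q(v, n) = (n + v) + v = n + 2*v)
-140 + q(8, 3)*(7*0) = -140 + (3 + 2*8)*(7*0) = -140 + (3 + 16)*0 = -140 + 19*0 = -140 + 0 = -140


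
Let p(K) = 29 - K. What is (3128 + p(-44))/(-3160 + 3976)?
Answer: 1067/272 ≈ 3.9228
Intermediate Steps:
(3128 + p(-44))/(-3160 + 3976) = (3128 + (29 - 1*(-44)))/(-3160 + 3976) = (3128 + (29 + 44))/816 = (3128 + 73)*(1/816) = 3201*(1/816) = 1067/272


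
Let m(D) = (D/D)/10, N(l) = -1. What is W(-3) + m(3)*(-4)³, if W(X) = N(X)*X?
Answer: -17/5 ≈ -3.4000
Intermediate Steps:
m(D) = ⅒ (m(D) = 1*(⅒) = ⅒)
W(X) = -X
W(-3) + m(3)*(-4)³ = -1*(-3) + (⅒)*(-4)³ = 3 + (⅒)*(-64) = 3 - 32/5 = -17/5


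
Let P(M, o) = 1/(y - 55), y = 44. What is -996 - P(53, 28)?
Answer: -10955/11 ≈ -995.91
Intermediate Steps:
P(M, o) = -1/11 (P(M, o) = 1/(44 - 55) = 1/(-11) = -1/11)
-996 - P(53, 28) = -996 - 1*(-1/11) = -996 + 1/11 = -10955/11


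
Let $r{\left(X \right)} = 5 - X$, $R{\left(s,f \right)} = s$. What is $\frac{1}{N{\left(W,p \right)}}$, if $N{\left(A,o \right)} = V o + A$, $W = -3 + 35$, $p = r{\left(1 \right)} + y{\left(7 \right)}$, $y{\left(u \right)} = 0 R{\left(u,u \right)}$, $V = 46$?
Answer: $\frac{1}{216} \approx 0.0046296$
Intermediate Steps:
$y{\left(u \right)} = 0$ ($y{\left(u \right)} = 0 u = 0$)
$p = 4$ ($p = \left(5 - 1\right) + 0 = 4 + 0 = 4$)
$W = 32$
$N{\left(A,o \right)} = A + 46 o$ ($N{\left(A,o \right)} = 46 o + A = A + 46 o$)
$\frac{1}{N{\left(W,p \right)}} = \frac{1}{32 + 46 \cdot 4} = \frac{1}{32 + 184} = \frac{1}{216}$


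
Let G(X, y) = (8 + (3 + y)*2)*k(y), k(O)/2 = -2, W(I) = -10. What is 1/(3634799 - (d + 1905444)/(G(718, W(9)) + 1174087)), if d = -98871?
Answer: 1174111/4267655682116 ≈ 2.7512e-7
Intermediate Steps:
k(O) = -4 (k(O) = 2*(-2) = -4)
G(X, y) = -56 - 8*y (G(X, y) = (8 + (3 + y)*2)*(-4) = (8 + (6 + 2*y))*(-4) = (14 + 2*y)*(-4) = -56 - 8*y)
1/(3634799 - (d + 1905444)/(G(718, W(9)) + 1174087)) = 1/(3634799 - (-98871 + 1905444)/((-56 - 8*(-10)) + 1174087)) = 1/(3634799 - 1806573/((-56 + 80) + 1174087)) = 1/(3634799 - 1806573/(24 + 1174087)) = 1/(3634799 - 1806573/1174111) = 1/(4267655682116/1174111) = 1174111/4267655682116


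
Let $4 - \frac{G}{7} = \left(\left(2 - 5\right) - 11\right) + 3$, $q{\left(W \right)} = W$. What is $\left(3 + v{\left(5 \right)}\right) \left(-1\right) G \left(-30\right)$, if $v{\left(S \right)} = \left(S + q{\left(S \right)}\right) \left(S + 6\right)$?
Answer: $355950$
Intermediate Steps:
$v{\left(S \right)} = 2 S \left(6 + S\right)$ ($v{\left(S \right)} = \left(S + S\right) \left(S + 6\right) = 2 S \left(6 + S\right)$)
$G = 105$ ($G = 28 - 7 \left(\left(\left(2 - 5\right) - 11\right) + 3\right) = 28 - 7 \left(\left(-3 - 11\right) + 3\right) = 28 - 7 \left(-14 + 3\right) = 28 - -77 = 28 + 77 = 105$)
$\left(3 + v{\left(5 \right)}\right) \left(-1\right) G \left(-30\right) = \left(3 + 2 \cdot 5 \left(6 + 5\right)\right) \left(-1\right) 105 \left(-30\right) = \left(3 + 2 \cdot 5 \cdot 11\right) \left(-1\right) 105 \left(-30\right) = \left(3 + 110\right) \left(-1\right) 105 \left(-30\right) = 113 \left(-1\right) 105 \left(-30\right) = \left(-113\right) 105 \left(-30\right) = \left(-11865\right) \left(-30\right) = 355950$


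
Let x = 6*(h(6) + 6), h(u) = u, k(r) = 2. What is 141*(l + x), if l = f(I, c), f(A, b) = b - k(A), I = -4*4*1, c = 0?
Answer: 9870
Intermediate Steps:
I = -16 (I = -16*1 = -16)
x = 72 (x = 6*(6 + 6) = 6*12 = 72)
f(A, b) = -2 + b (f(A, b) = b - 1*2 = b - 2 = -2 + b)
l = -2 (l = -2 + 0 = -2)
141*(l + x) = 141*(-2 + 72) = 141*70 = 9870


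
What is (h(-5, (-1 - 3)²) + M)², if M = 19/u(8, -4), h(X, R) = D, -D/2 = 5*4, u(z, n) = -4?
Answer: 32041/16 ≈ 2002.6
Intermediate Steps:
D = -40 (D = -10*4 = -2*20 = -40)
h(X, R) = -40
M = -19/4 (M = 19/(-4) = 19*(-¼) = -19/4 ≈ -4.7500)
(h(-5, (-1 - 3)²) + M)² = (-40 - 19/4)² = (-179/4)² = 32041/16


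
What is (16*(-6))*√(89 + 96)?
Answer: -96*√185 ≈ -1305.7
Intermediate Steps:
(16*(-6))*√(89 + 96) = -96*√185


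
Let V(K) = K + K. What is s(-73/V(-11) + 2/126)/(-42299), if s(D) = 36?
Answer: -36/42299 ≈ -0.00085108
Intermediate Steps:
V(K) = 2*K
s(-73/V(-11) + 2/126)/(-42299) = 36/(-42299) = 36*(-1/42299) = -36/42299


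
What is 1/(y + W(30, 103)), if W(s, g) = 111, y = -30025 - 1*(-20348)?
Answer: -1/9566 ≈ -0.00010454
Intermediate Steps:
y = -9677 (y = -30025 + 20348 = -9677)
1/(y + W(30, 103)) = 1/(-9677 + 111) = 1/(-9566) = -1/9566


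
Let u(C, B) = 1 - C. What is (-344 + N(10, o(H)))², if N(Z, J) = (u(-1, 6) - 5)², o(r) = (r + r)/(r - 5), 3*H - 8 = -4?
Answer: 112225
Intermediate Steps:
H = 4/3 (H = 8/3 + (⅓)*(-4) = 8/3 - 4/3 = 4/3 ≈ 1.3333)
o(r) = 2*r/(-5 + r) (o(r) = (2*r)/(-5 + r) = 2*r/(-5 + r))
N(Z, J) = 9 (N(Z, J) = ((1 - 1*(-1)) - 5)² = ((1 + 1) - 5)² = (2 - 5)² = (-3)² = 9)
(-344 + N(10, o(H)))² = (-344 + 9)² = (-335)² = 112225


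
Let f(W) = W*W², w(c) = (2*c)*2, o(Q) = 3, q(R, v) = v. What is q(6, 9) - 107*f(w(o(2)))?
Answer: -184887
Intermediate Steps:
w(c) = 4*c
f(W) = W³
q(6, 9) - 107*f(w(o(2))) = 9 - 107*(4*3)³ = 9 - 107*12³ = 9 - 107*1728 = 9 - 184896 = -184887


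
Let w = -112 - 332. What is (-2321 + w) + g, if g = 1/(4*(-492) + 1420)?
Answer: -1515221/548 ≈ -2765.0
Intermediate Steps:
w = -444
g = -1/548 (g = 1/(-1968 + 1420) = 1/(-548) = -1/548 ≈ -0.0018248)
(-2321 + w) + g = (-2321 - 444) - 1/548 = -2765 - 1/548 = -1515221/548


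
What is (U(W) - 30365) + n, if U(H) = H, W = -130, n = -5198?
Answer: -35693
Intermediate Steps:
(U(W) - 30365) + n = (-130 - 30365) - 5198 = -30495 - 5198 = -35693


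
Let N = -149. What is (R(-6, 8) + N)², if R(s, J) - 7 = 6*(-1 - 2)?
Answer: 25600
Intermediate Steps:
R(s, J) = -11 (R(s, J) = 7 + 6*(-1 - 2) = 7 + 6*(-3) = 7 - 18 = -11)
(R(-6, 8) + N)² = (-11 - 149)² = (-160)² = 25600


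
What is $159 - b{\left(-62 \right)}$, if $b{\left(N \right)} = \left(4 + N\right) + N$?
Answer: $279$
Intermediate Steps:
$b{\left(N \right)} = 4 + 2 N$
$159 - b{\left(-62 \right)} = 159 - \left(4 + 2 \left(-62\right)\right) = 159 - \left(4 - 124\right) = 159 - -120 = 159 + 120 = 279$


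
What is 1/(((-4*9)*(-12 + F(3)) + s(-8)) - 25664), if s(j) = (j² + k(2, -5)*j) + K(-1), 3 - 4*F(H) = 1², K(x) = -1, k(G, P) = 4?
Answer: -1/25219 ≈ -3.9653e-5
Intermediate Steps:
F(H) = ½ (F(H) = ¾ - ¼*1² = ¾ - ¼*1 = ¾ - ¼ = ½)
s(j) = -1 + j² + 4*j (s(j) = (j² + 4*j) - 1 = -1 + j² + 4*j)
1/(((-4*9)*(-12 + F(3)) + s(-8)) - 25664) = 1/(((-4*9)*(-12 + ½) + (-1 + (-8)² + 4*(-8))) - 25664) = 1/((-36*(-23/2) + (-1 + 64 - 32)) - 25664) = 1/((414 + 31) - 25664) = 1/(445 - 25664) = 1/(-25219) = -1/25219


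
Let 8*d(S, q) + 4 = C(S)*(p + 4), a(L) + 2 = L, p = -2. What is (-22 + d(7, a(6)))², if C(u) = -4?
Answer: 2209/4 ≈ 552.25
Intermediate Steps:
a(L) = -2 + L
d(S, q) = -3/2 (d(S, q) = -½ + (-4*(-2 + 4))/8 = -½ + (-4*2)/8 = -½ + (⅛)*(-8) = -½ - 1 = -3/2)
(-22 + d(7, a(6)))² = (-22 - 3/2)² = (-47/2)² = 2209/4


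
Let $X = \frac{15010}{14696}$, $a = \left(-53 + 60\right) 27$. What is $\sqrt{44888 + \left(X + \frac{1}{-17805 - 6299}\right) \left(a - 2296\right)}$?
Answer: $\frac{\sqrt{20947448210624181026}}{22139524} \approx 206.73$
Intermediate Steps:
$a = 189$ ($a = 7 \cdot 27 = 189$)
$X = \frac{7505}{7348}$ ($X = 15010 \cdot \frac{1}{14696} = \frac{7505}{7348} \approx 1.0214$)
$\sqrt{44888 + \left(X + \frac{1}{-17805 - 6299}\right) \left(a - 2296\right)} = \sqrt{44888 + \left(\frac{7505}{7348} + \frac{1}{-17805 - 6299}\right) \left(189 - 2296\right)} = \sqrt{44888 + \left(\frac{7505}{7348} + \frac{1}{-24104}\right) \left(-2107\right)} = \sqrt{44888 + \left(\frac{7505}{7348} - \frac{1}{24104}\right) \left(-2107\right)} = \sqrt{44888 + \frac{45223293}{44279048} \left(-2107\right)} = \sqrt{44888 - \frac{95285478351}{44279048}} = \sqrt{\frac{1892312428273}{44279048}} = \frac{\sqrt{20947448210624181026}}{22139524}$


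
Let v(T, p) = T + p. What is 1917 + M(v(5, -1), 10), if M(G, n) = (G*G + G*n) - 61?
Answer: 1912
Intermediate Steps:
M(G, n) = -61 + G² + G*n (M(G, n) = (G² + G*n) - 61 = -61 + G² + G*n)
1917 + M(v(5, -1), 10) = 1917 + (-61 + (5 - 1)² + (5 - 1)*10) = 1917 + (-61 + 4² + 4*10) = 1917 + (-61 + 16 + 40) = 1917 - 5 = 1912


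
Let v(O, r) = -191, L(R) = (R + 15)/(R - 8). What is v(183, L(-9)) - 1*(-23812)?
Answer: 23621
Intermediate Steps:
L(R) = (15 + R)/(-8 + R)
v(183, L(-9)) - 1*(-23812) = -191 - 1*(-23812) = -191 + 23812 = 23621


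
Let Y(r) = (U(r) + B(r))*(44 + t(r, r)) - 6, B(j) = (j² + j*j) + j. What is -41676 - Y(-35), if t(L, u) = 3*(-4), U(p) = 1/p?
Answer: -4163218/35 ≈ -1.1895e+5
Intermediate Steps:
B(j) = j + 2*j² (B(j) = (j² + j²) + j = 2*j² + j = j + 2*j²)
t(L, u) = -12
Y(r) = -6 + 32/r + 32*r*(1 + 2*r) (Y(r) = (1/r + r*(1 + 2*r))*(44 - 12) - 6 = (1/r + r*(1 + 2*r))*32 - 6 = (32/r + 32*r*(1 + 2*r)) - 6 = -6 + 32/r + 32*r*(1 + 2*r))
-41676 - Y(-35) = -41676 - (-6 + 32*(-35) + 32/(-35) + 64*(-35)²) = -41676 - (-6 - 1120 + 32*(-1/35) + 64*1225) = -41676 - (-6 - 1120 - 32/35 + 78400) = -41676 - 1*2704558/35 = -41676 - 2704558/35 = -4163218/35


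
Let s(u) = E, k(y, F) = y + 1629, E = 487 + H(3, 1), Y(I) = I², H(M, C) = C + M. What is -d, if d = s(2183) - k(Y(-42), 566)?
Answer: 2902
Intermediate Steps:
E = 491 (E = 487 + (1 + 3) = 487 + 4 = 491)
k(y, F) = 1629 + y
s(u) = 491
d = -2902 (d = 491 - (1629 + (-42)²) = 491 - (1629 + 1764) = 491 - 1*3393 = 491 - 3393 = -2902)
-d = -1*(-2902) = 2902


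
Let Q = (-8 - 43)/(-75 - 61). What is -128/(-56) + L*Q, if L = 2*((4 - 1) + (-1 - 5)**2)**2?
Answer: 32005/28 ≈ 1143.0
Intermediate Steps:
Q = 3/8 (Q = -51/(-136) = -51*(-1/136) = 3/8 ≈ 0.37500)
L = 3042 (L = 2*(3 + (-6)**2)**2 = 2*(3 + 36)**2 = 2*39**2 = 2*1521 = 3042)
-128/(-56) + L*Q = -128/(-56) + 3042*(3/8) = -128*(-1/56) + 4563/4 = 16/7 + 4563/4 = 32005/28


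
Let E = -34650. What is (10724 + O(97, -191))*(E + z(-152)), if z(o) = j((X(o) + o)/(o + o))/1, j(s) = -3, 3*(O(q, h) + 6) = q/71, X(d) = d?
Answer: -26371291081/71 ≈ -3.7143e+8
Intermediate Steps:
O(q, h) = -6 + q/213 (O(q, h) = -6 + (q/71)/3 = -6 + q/213)
z(o) = -3 (z(o) = -3/1 = -3*1 = -3)
(10724 + O(97, -191))*(E + z(-152)) = (10724 + (-6 + (1/213)*97))*(-34650 - 3) = (10724 + (-6 + 97/213))*(-34653) = (10724 - 1181/213)*(-34653) = (2283031/213)*(-34653) = -26371291081/71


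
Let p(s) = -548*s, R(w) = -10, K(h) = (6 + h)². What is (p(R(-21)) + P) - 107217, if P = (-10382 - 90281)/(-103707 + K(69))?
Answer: -9978467771/98082 ≈ -1.0174e+5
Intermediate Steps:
P = 100663/98082 (P = (-10382 - 90281)/(-103707 + (6 + 69)²) = -100663/(-103707 + 75²) = -100663/(-103707 + 5625) = -100663/(-98082) = -100663*(-1/98082) = 100663/98082 ≈ 1.0263)
(p(R(-21)) + P) - 107217 = (-548*(-10) + 100663/98082) - 107217 = (5480 + 100663/98082) - 107217 = 537590023/98082 - 107217 = -9978467771/98082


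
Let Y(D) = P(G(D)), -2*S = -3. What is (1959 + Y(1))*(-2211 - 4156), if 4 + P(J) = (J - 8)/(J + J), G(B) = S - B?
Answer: -24799465/2 ≈ -1.2400e+7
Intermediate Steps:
S = 3/2 (S = -1/2*(-3) = 3/2 ≈ 1.5000)
G(B) = 3/2 - B
P(J) = -4 + (-8 + J)/(2*J) (P(J) = -4 + (J - 8)/(J + J) = -4 + (-8 + J)/((2*J)) = -4 + (-8 + J)*(1/(2*J)) = -4 + (-8 + J)/(2*J))
Y(D) = -7/2 - 4/(3/2 - D)
(1959 + Y(1))*(-2211 - 4156) = (1959 + (37 - 14*1)/(2*(-3 + 2*1)))*(-2211 - 4156) = (1959 + (37 - 14)/(2*(-3 + 2)))*(-6367) = (1959 + (1/2)*23/(-1))*(-6367) = (1959 + (1/2)*(-1)*23)*(-6367) = (1959 - 23/2)*(-6367) = (3895/2)*(-6367) = -24799465/2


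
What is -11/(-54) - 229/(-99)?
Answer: 1495/594 ≈ 2.5168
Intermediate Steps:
-11/(-54) - 229/(-99) = -11*(-1/54) - 229*(-1/99) = 11/54 + 229/99 = 1495/594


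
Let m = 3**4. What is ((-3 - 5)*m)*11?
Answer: -7128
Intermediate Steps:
m = 81
((-3 - 5)*m)*11 = ((-3 - 5)*81)*11 = -8*81*11 = -648*11 = -7128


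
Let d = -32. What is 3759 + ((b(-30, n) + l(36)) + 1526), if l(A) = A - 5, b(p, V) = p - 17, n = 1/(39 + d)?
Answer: 5269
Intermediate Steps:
n = 1/7 (n = 1/(39 - 32) = 1/7 ≈ 0.14286)
b(p, V) = -17 + p
l(A) = -5 + A
3759 + ((b(-30, n) + l(36)) + 1526) = 3759 + (((-17 - 30) + (-5 + 36)) + 1526) = 3759 + ((-47 + 31) + 1526) = 3759 + (-16 + 1526) = 3759 + 1510 = 5269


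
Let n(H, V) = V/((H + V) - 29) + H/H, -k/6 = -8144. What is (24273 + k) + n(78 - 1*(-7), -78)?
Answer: 804557/11 ≈ 73142.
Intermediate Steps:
k = 48864 (k = -6*(-8144) = 48864)
n(H, V) = 1 + V/(-29 + H + V) (n(H, V) = V/(-29 + H + V) + 1 = 1 + V/(-29 + H + V))
(24273 + k) + n(78 - 1*(-7), -78) = (24273 + 48864) + (-29 + (78 - 1*(-7)) + 2*(-78))/(-29 + (78 - 1*(-7)) - 78) = 73137 + (-29 + (78 + 7) - 156)/(-29 + (78 + 7) - 78) = 73137 + (-29 + 85 - 156)/(-29 + 85 - 78) = 73137 - 100/(-22) = 73137 - 1/22*(-100) = 73137 + 50/11 = 804557/11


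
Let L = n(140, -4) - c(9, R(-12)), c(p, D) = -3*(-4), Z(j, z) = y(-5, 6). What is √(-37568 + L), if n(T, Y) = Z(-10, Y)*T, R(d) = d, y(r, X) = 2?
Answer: 10*I*√373 ≈ 193.13*I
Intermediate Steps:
Z(j, z) = 2
c(p, D) = 12
n(T, Y) = 2*T
L = 268 (L = 2*140 - 1*12 = 280 - 12 = 268)
√(-37568 + L) = √(-37568 + 268) = √(-37300) = 10*I*√373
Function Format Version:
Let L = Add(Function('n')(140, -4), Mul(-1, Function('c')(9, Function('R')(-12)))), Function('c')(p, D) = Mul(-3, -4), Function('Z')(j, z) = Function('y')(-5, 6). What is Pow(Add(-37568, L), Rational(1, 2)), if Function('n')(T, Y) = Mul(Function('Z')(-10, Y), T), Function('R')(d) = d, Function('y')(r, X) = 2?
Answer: Mul(10, I, Pow(373, Rational(1, 2))) ≈ Mul(193.13, I)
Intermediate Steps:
Function('Z')(j, z) = 2
Function('c')(p, D) = 12
Function('n')(T, Y) = Mul(2, T)
L = 268 (L = Add(Mul(2, 140), Mul(-1, 12)) = Add(280, -12) = 268)
Pow(Add(-37568, L), Rational(1, 2)) = Pow(Add(-37568, 268), Rational(1, 2)) = Pow(-37300, Rational(1, 2)) = Mul(10, I, Pow(373, Rational(1, 2)))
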